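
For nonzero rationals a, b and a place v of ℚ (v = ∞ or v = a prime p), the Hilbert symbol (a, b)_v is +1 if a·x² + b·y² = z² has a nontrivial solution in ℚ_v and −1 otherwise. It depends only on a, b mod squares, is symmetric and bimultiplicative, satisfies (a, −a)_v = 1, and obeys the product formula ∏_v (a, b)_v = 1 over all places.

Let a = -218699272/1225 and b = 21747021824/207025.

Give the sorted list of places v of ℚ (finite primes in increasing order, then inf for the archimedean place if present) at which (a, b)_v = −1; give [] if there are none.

Mod squares: a ≡ -451858, b ≡ 9614. Check v ∈ {∞, 2, 5, 7, 11, 13, 19, 23, 47}.
v=13: a=13^0·(≡9), b=13^-2·(≡7) mod 13; (9|13)=+1, (7|13)=-1; (−1)^{0·-2·6}·(+1)^-2·(-1)^0 = +1.
v=47: a=47^1·(≡4), b=47^2·(≡26) mod 47; (4|47)=+1, (26|47)=-1; (−1)^{1·2·23}·(+1)^2·(-1)^1 = -1.
v=5: a=5^-2·(≡2), b=5^-2·(≡4) mod 5; (2|5)=-1, (4|5)=+1; (−1)^{-2·-2·2}·(-1)^-2·(+1)^-2 = +1.
v=7: a=7^-2·(≡5), b=7^-2·(≡6) mod 7; (5|7)=-1, (6|7)=-1; (−1)^{-2·-2·3}·(-1)^-2·(-1)^-2 = +1.
v=23: a=23^1·(≡7), b=23^1·(≡1) mod 23; (7|23)=-1, (1|23)=+1; (−1)^{1·1·11}·(-1)^1·(+1)^1 = +1.
v=∞: -451858 < 0 and 9614 > 0  ⇒  (a,b)_∞ = +1.
v=11: a=11^3·(≡7), b=11^1·(≡9) mod 11; (7|11)=-1, (9|11)=+1; (−1)^{3·1·5}·(-1)^1·(+1)^3 = +1.
v=19: a=19^1·(≡6), b=19^1·(≡13) mod 19; (6|19)=+1, (13|19)=-1; (−1)^{1·1·9}·(+1)^1·(-1)^1 = +1.
v=2: v_2(a)=3, v_2(b)=11; units ≡ 7, 7 (mod 8); ε·ε+αω+βω = 1·1+3·0+11·0 ≡ 1  ⇒  (a,b)_2 = -1.
|Ram(-451858, 9614)| = 2, even; anisotropic at {2, 47}.

[2, 47]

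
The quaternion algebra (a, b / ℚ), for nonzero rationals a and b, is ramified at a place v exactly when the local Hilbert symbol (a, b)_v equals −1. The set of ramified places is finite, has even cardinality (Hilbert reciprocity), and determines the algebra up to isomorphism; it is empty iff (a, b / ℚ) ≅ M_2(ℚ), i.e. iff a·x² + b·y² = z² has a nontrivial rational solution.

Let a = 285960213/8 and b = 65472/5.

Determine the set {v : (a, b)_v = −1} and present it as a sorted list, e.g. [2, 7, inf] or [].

Mod squares: a ≡ 7060746, b ≡ 5115. Check v ∈ {∞, 2, 3, 5, 7, 11, 17, 29, 31}.
v=29: a=29^1·(≡11), b=29^0·(≡27) mod 29; (11|29)=-1, (27|29)=-1; (−1)^{1·0·14}·(-1)^0·(-1)^1 = -1.
v=5: a=5^0·(≡1), b=5^-1·(≡2) mod 5; (1|5)=+1, (2|5)=-1; (−1)^{0·-1·2}·(+1)^-1·(-1)^0 = +1.
v=2: v_2(a)=-3, v_2(b)=6; units ≡ 5, 3 (mod 8); ε·ε+αω+βω = 0·1+-3·1+6·1 ≡ 1  ⇒  (a,b)_2 = -1.
v=17: a=17^1·(≡10), b=17^0·(≡1) mod 17; (10|17)=-1, (1|17)=+1; (−1)^{1·0·8}·(-1)^0·(+1)^1 = +1.
v=∞: 7060746 > 0 and 5115 > 0  ⇒  (a,b)_∞ = +1.
v=7: a=7^1·(≡5), b=7^0·(≡3) mod 7; (5|7)=-1, (3|7)=-1; (−1)^{1·0·3}·(-1)^0·(-1)^1 = -1.
v=11: a=11^1·(≡9), b=11^1·(≡9) mod 11; (9|11)=+1, (9|11)=+1; (−1)^{1·1·5}·(+1)^1·(+1)^1 = -1.
v=31: a=31^1·(≡1), b=31^1·(≡7) mod 31; (1|31)=+1, (7|31)=+1; (−1)^{1·1·15}·(+1)^1·(+1)^1 = -1.
v=3: a=3^5·(≡1), b=3^1·(≡1) mod 3; (1|3)=+1, (1|3)=+1; (−1)^{5·1·1}·(+1)^1·(+1)^5 = -1.
(7060746, 5115 / ℚ) ramifies at {2, 3, 7, 11, 29, 31}: a division algebra.

[2, 3, 7, 11, 29, 31]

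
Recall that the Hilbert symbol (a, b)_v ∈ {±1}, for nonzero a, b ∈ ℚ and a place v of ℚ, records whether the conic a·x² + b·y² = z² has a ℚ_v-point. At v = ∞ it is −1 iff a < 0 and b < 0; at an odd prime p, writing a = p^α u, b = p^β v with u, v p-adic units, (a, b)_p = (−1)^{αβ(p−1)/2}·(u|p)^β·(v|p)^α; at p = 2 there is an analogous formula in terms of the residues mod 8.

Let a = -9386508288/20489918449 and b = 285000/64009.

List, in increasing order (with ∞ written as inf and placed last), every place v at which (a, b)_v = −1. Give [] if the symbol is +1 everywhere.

(a, b) ≡ (-3, 114) mod (ℚ^×)²; places V = {2, 3, 5, 7, 11, 13, 19, 23, ∞}.
(a,b)_13: α=-4, u≡3; β=0, v≡4 (mod 13); (3|13)=+1, (4|13)=+1; sign (−1)^0·+1^0·+1^-4 = +1.
(a,b)_23: α=2, u≡14; β=-2, v≡5 (mod 23); (14|23)=-1, (5|23)=-1; sign (−1)^0·-1^-2·-1^2 = +1.
(a,b)_3: α=1, u≡2; β=1, v≡2 (mod 3); (2|3)=-1, (2|3)=-1; sign (−1)^1·-1^1·-1^1 = -1.
(a,b)_2: α=14, β=3; u≡5, v≡1 (mod 8); ε(u)ε(v)=0·0, αω(v)=14·0, βω(u)=3·1; sum ≡ 1  ⇒  -1.
(a,b)_5: α=0, u≡3; β=4, v≡4 (mod 5); (3|5)=-1, (4|5)=+1; sign (−1)^0·-1^4·+1^0 = +1.
(a,b)_7: α=-2, u≡1; β=0, v≡2 (mod 7); (1|7)=+1, (2|7)=+1; sign (−1)^0·+1^0·+1^-2 = +1.
(a,b)_11: α=-4, u≡10; β=-2, v≡1 (mod 11); (10|11)=-1, (1|11)=+1; sign (−1)^0·-1^-2·+1^-4 = +1.
(a,b)_∞: sgn(-3)=−, sgn(114)=+, so +1.
(a,b)_19: α=2, u≡6; β=1, v≡5 (mod 19); (6|19)=+1, (5|19)=+1; sign (−1)^0·+1^1·+1^2 = +1.
Ram(-3, 114) = {2, 3}; no ℚ_2-point on the conic.

[2, 3]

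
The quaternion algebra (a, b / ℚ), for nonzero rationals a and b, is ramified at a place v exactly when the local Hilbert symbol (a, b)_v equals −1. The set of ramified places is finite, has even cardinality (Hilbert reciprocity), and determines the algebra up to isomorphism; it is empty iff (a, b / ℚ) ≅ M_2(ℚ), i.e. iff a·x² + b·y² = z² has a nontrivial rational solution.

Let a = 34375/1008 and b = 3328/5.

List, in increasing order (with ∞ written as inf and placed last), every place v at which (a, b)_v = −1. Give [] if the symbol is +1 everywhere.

(a, b) ≡ (385, 65) mod (ℚ^×)²; places V = {2, 3, 5, 7, 11, 13, ∞}.
(a,b)_3: α=-2, u≡1; β=0, v≡2 (mod 3); (1|3)=+1, (2|3)=-1; sign (−1)^0·+1^0·-1^-2 = +1.
(a,b)_5: α=5, u≡2; β=-1, v≡3 (mod 5); (2|5)=-1, (3|5)=-1; sign (−1)^0·-1^-1·-1^5 = +1.
(a,b)_7: α=-1, u≡3; β=0, v≡2 (mod 7); (3|7)=-1, (2|7)=+1; sign (−1)^0·-1^0·+1^-1 = +1.
(a,b)_∞: sgn(385)=+, sgn(65)=+, so +1.
(a,b)_13: α=0, u≡6; β=1, v≡7 (mod 13); (6|13)=-1, (7|13)=-1; sign (−1)^0·-1^1·-1^0 = -1.
(a,b)_2: α=-4, β=8; u≡1, v≡1 (mod 8); ε(u)ε(v)=0·0, αω(v)=-4·0, βω(u)=8·0; sum ≡ 0  ⇒  +1.
(a,b)_11: α=1, u≡8; β=0, v≡10 (mod 11); (8|11)=-1, (10|11)=-1; sign (−1)^0·-1^0·-1^1 = -1.
(385, 65 / ℚ) ramifies at {11, 13}: a division algebra.

[11, 13]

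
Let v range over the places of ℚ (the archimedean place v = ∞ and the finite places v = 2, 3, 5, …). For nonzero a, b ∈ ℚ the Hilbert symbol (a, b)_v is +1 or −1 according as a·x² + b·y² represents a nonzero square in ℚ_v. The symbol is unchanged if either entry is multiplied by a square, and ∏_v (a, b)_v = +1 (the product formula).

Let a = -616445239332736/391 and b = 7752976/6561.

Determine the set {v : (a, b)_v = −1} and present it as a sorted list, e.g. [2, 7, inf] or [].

[11, 17, 23, 31]

Mod squares: a ≡ -318274, b ≡ 9889. Check v ∈ {∞, 2, 3, 7, 11, 17, 23, 29, 31, 37}.
v=29: a=29^2·(≡22), b=29^1·(≡28) mod 29; (22|29)=+1, (28|29)=+1; (−1)^{2·1·14}·(+1)^1·(+1)^2 = +1.
v=23: a=23^-1·(≡1), b=23^0·(≡15) mod 23; (1|23)=+1, (15|23)=-1; (−1)^{-1·0·11}·(+1)^0·(-1)^-1 = -1.
v=11: a=11^5·(≡2), b=11^1·(≡7) mod 11; (2|11)=-1, (7|11)=-1; (−1)^{5·1·5}·(-1)^1·(-1)^5 = -1.
v=3: a=3^0·(≡2), b=3^-8·(≡1) mod 3; (2|3)=-1, (1|3)=+1; (−1)^{0·-8·1}·(-1)^-8·(+1)^0 = +1.
v=7: a=7^0·(≡2), b=7^2·(≡5) mod 7; (2|7)=+1, (5|7)=-1; (−1)^{0·2·3}·(+1)^2·(-1)^0 = +1.
v=17: a=17^-1·(≡7), b=17^0·(≡10) mod 17; (7|17)=-1, (10|17)=-1; (−1)^{-1·0·8}·(-1)^0·(-1)^-1 = -1.
v=2: v_2(a)=7, v_2(b)=4; units ≡ 7, 1 (mod 8); ε·ε+αω+βω = 1·0+7·0+4·0 ≡ 0  ⇒  (a,b)_2 = +1.
v=37: a=37^1·(≡14), b=37^0·(≡12) mod 37; (14|37)=-1, (12|37)=+1; (−1)^{1·0·18}·(-1)^0·(+1)^1 = +1.
v=31: a=31^2·(≡17), b=31^1·(≡18) mod 31; (17|31)=-1, (18|31)=+1; (−1)^{2·1·15}·(-1)^1·(+1)^2 = -1.
v=∞: -318274 < 0 and 9889 > 0  ⇒  (a,b)_∞ = +1.
|Ram(-318274, 9889)| = 4, even; anisotropic at {11, 17, 23, 31}.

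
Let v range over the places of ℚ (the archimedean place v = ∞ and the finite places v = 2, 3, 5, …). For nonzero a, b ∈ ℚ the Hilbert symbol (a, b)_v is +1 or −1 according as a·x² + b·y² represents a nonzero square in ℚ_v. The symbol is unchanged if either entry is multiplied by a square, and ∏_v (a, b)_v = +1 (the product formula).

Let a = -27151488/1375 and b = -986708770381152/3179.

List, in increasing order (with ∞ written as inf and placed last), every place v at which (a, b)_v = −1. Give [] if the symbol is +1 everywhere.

[5, 7, 11, inf]

Mod squares: a ≡ -52910, b ≡ -82082. Check v ∈ {∞, 2, 3, 5, 7, 11, 13, 17, 37, 41}.
v=5: a=5^-3·(≡2), b=5^0·(≡2) mod 5; (2|5)=-1, (2|5)=-1; (−1)^{-3·0·2}·(-1)^0·(-1)^-3 = -1.
v=2: v_2(a)=7, v_2(b)=5; units ≡ 1, 7 (mod 8); ε·ε+αω+βω = 0·1+7·0+5·0 ≡ 0  ⇒  (a,b)_2 = +1.
v=7: a=7^2·(≡5), b=7^3·(≡5) mod 7; (5|7)=-1, (5|7)=-1; (−1)^{2·3·3}·(-1)^3·(-1)^2 = -1.
v=17: a=17^0·(≡3), b=17^-2·(≡11) mod 17; (3|17)=-1, (11|17)=-1; (−1)^{0·-2·8}·(-1)^-2·(-1)^0 = +1.
v=41: a=41^0·(≡16), b=41^1·(≡27) mod 41; (16|41)=+1, (27|41)=-1; (−1)^{0·1·20}·(+1)^1·(-1)^0 = +1.
v=11: a=11^-1·(≡8), b=11^-1·(≡2) mod 11; (8|11)=-1, (2|11)=-1; (−1)^{-1·-1·5}·(-1)^-1·(-1)^-1 = -1.
v=3: a=3^2·(≡1), b=3^6·(≡1) mod 3; (1|3)=+1, (1|3)=+1; (−1)^{2·6·1}·(+1)^6·(+1)^2 = +1.
v=∞: -52910 < 0 and -82082 < 0  ⇒  (a,b)_∞ = -1.
v=37: a=37^1·(≡18), b=37^2·(≡30) mod 37; (18|37)=-1, (30|37)=+1; (−1)^{1·2·18}·(-1)^2·(+1)^1 = +1.
v=13: a=13^1·(≡3), b=13^3·(≡1) mod 13; (3|13)=+1, (1|13)=+1; (−1)^{1·3·6}·(+1)^3·(+1)^1 = +1.
(-52910, -82082 / ℚ) ramifies at {5, 7, 11, ∞}: a division algebra.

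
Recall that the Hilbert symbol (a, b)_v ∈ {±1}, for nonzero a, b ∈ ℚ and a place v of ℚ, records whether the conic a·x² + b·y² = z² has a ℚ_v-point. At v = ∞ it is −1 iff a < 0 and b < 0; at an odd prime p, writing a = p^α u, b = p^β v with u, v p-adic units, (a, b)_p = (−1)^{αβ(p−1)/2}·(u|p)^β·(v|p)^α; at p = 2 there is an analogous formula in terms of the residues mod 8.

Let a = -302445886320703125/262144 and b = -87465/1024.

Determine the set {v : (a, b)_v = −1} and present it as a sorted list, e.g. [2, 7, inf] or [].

(a, b) ≡ (-429, -1785) mod (ℚ^×)²; places V = {2, 3, 5, 7, 11, 13, 17, ∞}.
(a,b)_5: α=8, u≡1; β=1, v≡3 (mod 5); (1|5)=+1, (3|5)=-1; sign (−1)^0·+1^1·-1^8 = +1.
(a,b)_11: α=1, u≡3; β=0, v≡7 (mod 11); (3|11)=+1, (7|11)=-1; sign (−1)^0·+1^0·-1^1 = -1.
(a,b)_7: α=4, u≡6; β=3, v≡2 (mod 7); (6|7)=-1, (2|7)=+1; sign (−1)^0·-1^3·+1^4 = -1.
(a,b)_∞: sgn(-429)=−, sgn(-1785)=−, so -1.
(a,b)_13: α=1, u≡7; β=0, v≡9 (mod 13); (7|13)=-1, (9|13)=+1; sign (−1)^0·-1^0·+1^1 = +1.
(a,b)_2: α=-18, β=-10; u≡3, v≡7 (mod 8); ε(u)ε(v)=1·1, αω(v)=-18·0, βω(u)=-10·1; sum ≡ 1  ⇒  -1.
(a,b)_3: α=3, u≡1; β=1, v≡2 (mod 3); (1|3)=+1, (2|3)=-1; sign (−1)^1·+1^1·-1^3 = +1.
(a,b)_17: α=4, u≡2; β=1, v≡10 (mod 17); (2|17)=+1, (10|17)=-1; sign (−1)^0·+1^1·-1^4 = +1.
(-429, -1785 / ℚ) ramifies at {2, 7, 11, ∞}: a division algebra.

[2, 7, 11, inf]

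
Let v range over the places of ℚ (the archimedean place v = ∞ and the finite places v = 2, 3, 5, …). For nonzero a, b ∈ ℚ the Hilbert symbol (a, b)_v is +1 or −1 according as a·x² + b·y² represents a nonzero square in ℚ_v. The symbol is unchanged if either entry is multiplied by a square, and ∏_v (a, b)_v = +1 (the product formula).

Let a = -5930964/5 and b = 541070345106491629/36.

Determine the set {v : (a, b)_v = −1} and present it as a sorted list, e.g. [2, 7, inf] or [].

Mod squares: a ≡ -823745, b ≡ 164749. Check v ∈ {∞, 2, 3, 5, 11, 13, 19, 23, 29}.
v=13: a=13^1·(≡4), b=13^3·(≡2) mod 13; (4|13)=+1, (2|13)=-1; (−1)^{1·3·6}·(+1)^3·(-1)^1 = -1.
v=29: a=29^1·(≡10), b=29^3·(≡18) mod 29; (10|29)=-1, (18|29)=-1; (−1)^{1·3·14}·(-1)^3·(-1)^1 = +1.
v=11: a=11^0·(≡1), b=11^2·(≡10) mod 11; (1|11)=+1, (10|11)=-1; (−1)^{0·2·5}·(+1)^2·(-1)^0 = +1.
v=23: a=23^1·(≡20), b=23^3·(≡21) mod 23; (20|23)=-1, (21|23)=-1; (−1)^{1·3·11}·(-1)^3·(-1)^1 = -1.
v=∞: -823745 < 0 and 164749 > 0  ⇒  (a,b)_∞ = +1.
v=3: a=3^2·(≡1), b=3^-2·(≡1) mod 3; (1|3)=+1, (1|3)=+1; (−1)^{2·-2·1}·(+1)^-2·(+1)^2 = +1.
v=19: a=19^1·(≡18), b=19^3·(≡6) mod 19; (18|19)=-1, (6|19)=+1; (−1)^{1·3·9}·(-1)^3·(+1)^1 = +1.
v=2: v_2(a)=2, v_2(b)=-2; units ≡ 7, 5 (mod 8); ε·ε+αω+βω = 1·0+2·1+-2·0 ≡ 0  ⇒  (a,b)_2 = +1.
v=5: a=5^-1·(≡1), b=5^0·(≡4) mod 5; (1|5)=+1, (4|5)=+1; (−1)^{-1·0·2}·(+1)^0·(+1)^-1 = +1.
Ram(-823745, 164749) = {13, 23}; no ℚ_13-point on the conic.

[13, 23]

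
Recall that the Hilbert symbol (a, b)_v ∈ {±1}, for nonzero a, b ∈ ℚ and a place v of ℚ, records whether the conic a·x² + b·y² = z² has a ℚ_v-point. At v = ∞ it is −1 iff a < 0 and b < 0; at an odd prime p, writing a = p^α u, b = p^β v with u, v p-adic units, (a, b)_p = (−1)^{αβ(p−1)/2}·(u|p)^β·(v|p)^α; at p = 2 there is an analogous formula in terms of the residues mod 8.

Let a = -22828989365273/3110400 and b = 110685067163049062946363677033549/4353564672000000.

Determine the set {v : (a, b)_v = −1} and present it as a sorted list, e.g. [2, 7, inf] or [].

[]

(a, b) ≡ (-176358, 442) mod (ℚ^×)²; places V = {2, 3, 5, 7, 13, 17, 19, 29, 31, ∞}.
(a,b)_∞: sgn(-176358)=−, sgn(442)=+, so +1.
(a,b)_19: α=1, u≡1; β=2, v≡16 (mod 19); (1|19)=+1, (16|19)=+1; sign (−1)^0·+1^2·+1^1 = +1.
(a,b)_31: α=4, u≡9; β=10, v≡28 (mod 31); (9|31)=+1, (28|31)=+1; sign (−1)^0·+1^10·+1^4 = +1.
(a,b)_13: α=1, u≡5; β=3, v≡7 (mod 13); (5|13)=-1, (7|13)=-1; sign (−1)^0·-1^3·-1^1 = +1.
(a,b)_7: α=1, u≡3; β=2, v≡1 (mod 7); (3|7)=-1, (1|7)=+1; sign (−1)^0·-1^2·+1^1 = +1.
(a,b)_2: α=-9, β=-19; u≡5, v≡5 (mod 8); ε(u)ε(v)=0·0, αω(v)=-9·1, βω(u)=-19·1; sum ≡ 0  ⇒  +1.
(a,b)_29: α=2, u≡1; β=4, v≡28 (mod 29); (1|29)=+1, (28|29)=+1; sign (−1)^0·+1^4·+1^2 = +1.
(a,b)_5: α=-2, u≡2; β=-6, v≡3 (mod 5); (2|5)=-1, (3|5)=-1; sign (−1)^0·-1^-6·-1^-2 = +1.
(a,b)_17: α=1, u≡15; β=3, v≡16 (mod 17); (15|17)=+1, (16|17)=+1; sign (−1)^0·+1^3·+1^1 = +1.
(a,b)_3: α=-5, u≡2; β=-12, v≡1 (mod 3); (2|3)=-1, (1|3)=+1; sign (−1)^0·-1^-12·+1^-5 = +1.
Every local symbol is +1, so the conic -176358·x² + 442·y² = z² has ℚ_v-points for all v and hence a ℚ-point; (a, b / ℚ) ≅ M_2(ℚ).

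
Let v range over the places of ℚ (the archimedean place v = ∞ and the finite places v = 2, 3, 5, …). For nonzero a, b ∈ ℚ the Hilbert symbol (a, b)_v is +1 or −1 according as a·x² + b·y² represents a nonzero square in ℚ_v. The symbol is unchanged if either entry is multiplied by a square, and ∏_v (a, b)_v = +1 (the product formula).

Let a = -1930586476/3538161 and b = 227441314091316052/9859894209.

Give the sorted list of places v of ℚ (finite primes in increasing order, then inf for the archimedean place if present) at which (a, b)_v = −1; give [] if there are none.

(a, b) ≡ (-91, 13) mod (ℚ^×)²; places V = {2, 3, 7, 11, 13, 17, 19, 47, 59, ∞}.
(a,b)_∞: sgn(-91)=−, sgn(13)=+, so +1.
(a,b)_17: α=0, u≡14; β=-2, v≡15 (mod 17); (14|17)=-1, (15|17)=+1; sign (−1)^0·-1^-2·+1^0 = +1.
(a,b)_11: α=-2, u≡2; β=-2, v≡7 (mod 11); (2|11)=-1, (7|11)=-1; sign (−1)^0·-1^-2·-1^-2 = +1.
(a,b)_7: α=5, u≡4; β=4, v≡6 (mod 7); (4|7)=+1, (6|7)=-1; sign (−1)^0·+1^4·-1^5 = -1.
(a,b)_3: α=-4, u≡2; β=-4, v≡1 (mod 3); (2|3)=-1, (1|3)=+1; sign (−1)^0·-1^-4·+1^-4 = +1.
(a,b)_13: α=1, u≡6; β=3, v≡9 (mod 13); (6|13)=-1, (9|13)=+1; sign (−1)^0·-1^3·+1^1 = -1.
(a,b)_59: α=0, u≡4; β=-2, v≡33 (mod 59); (4|59)=+1, (33|59)=-1; sign (−1)^0·+1^-2·-1^0 = +1.
(a,b)_19: α=-2, u≡16; β=0, v≡18 (mod 19); (16|19)=+1, (18|19)=-1; sign (−1)^0·+1^0·-1^-2 = +1.
(a,b)_47: α=2, u≡1; β=6, v≡23 (mod 47); (1|47)=+1, (23|47)=-1; sign (−1)^0·+1^6·-1^2 = +1.
(a,b)_2: α=2, β=2; u≡5, v≡5 (mod 8); ε(u)ε(v)=0·0, αω(v)=2·1, βω(u)=2·1; sum ≡ 0  ⇒  +1.
Ram(-91, 13) = {7, 13}; no ℚ_7-point on the conic.

[7, 13]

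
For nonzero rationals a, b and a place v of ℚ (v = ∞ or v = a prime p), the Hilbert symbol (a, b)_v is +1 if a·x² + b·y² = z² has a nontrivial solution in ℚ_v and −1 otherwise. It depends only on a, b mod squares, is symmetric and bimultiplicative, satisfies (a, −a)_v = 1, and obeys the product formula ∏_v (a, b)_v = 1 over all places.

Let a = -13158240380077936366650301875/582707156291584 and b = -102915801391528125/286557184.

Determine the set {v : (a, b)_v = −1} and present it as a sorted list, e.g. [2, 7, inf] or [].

[5, 11, 13, inf]

(a, b) ≡ (-3003, -5) mod (ℚ^×)²; places V = {2, 3, 5, 7, 11, 13, 23, 31, 37, ∞}.
(a,b)_37: α=2, u≡32; β=0, v≡22 (mod 37); (32|37)=-1, (22|37)=-1; sign (−1)^0·-1^0·-1^2 = +1.
(a,b)_7: α=9, u≡3; β=6, v≡1 (mod 7); (3|7)=-1, (1|7)=+1; sign (−1)^0·-1^6·+1^9 = +1.
(a,b)_5: α=4, u≡3; β=5, v≡4 (mod 5); (3|5)=-1, (4|5)=+1; sign (−1)^0·-1^5·+1^4 = -1.
(a,b)_31: α=-2, u≡7; β=0, v≡21 (mod 31); (7|31)=+1, (21|31)=-1; sign (−1)^0·+1^0·-1^-2 = +1.
(a,b)_2: α=-12, β=-10; u≡5, v≡3 (mod 8); ε(u)ε(v)=0·1, αω(v)=-12·1, βω(u)=-10·1; sum ≡ 0  ⇒  +1.
(a,b)_∞: sgn(-3003)=−, sgn(-5)=−, so -1.
(a,b)_23: α=-6, u≡7; β=-4, v≡8 (mod 23); (7|23)=-1, (8|23)=+1; sign (−1)^0·-1^-4·+1^-6 = +1.
(a,b)_13: α=9, u≡4; β=4, v≡2 (mod 13); (4|13)=+1, (2|13)=-1; sign (−1)^0·+1^4·-1^9 = -1.
(a,b)_3: α=3, u≡1; β=4, v≡1 (mod 3); (1|3)=+1, (1|3)=+1; sign (−1)^0·+1^4·+1^3 = +1.
(a,b)_11: α=3, u≡7; β=2, v≡8 (mod 11); (7|11)=-1, (8|11)=-1; sign (−1)^0·-1^2·-1^3 = -1.
(-3003, -5 / ℚ) ramifies at {5, 11, 13, ∞}: a division algebra.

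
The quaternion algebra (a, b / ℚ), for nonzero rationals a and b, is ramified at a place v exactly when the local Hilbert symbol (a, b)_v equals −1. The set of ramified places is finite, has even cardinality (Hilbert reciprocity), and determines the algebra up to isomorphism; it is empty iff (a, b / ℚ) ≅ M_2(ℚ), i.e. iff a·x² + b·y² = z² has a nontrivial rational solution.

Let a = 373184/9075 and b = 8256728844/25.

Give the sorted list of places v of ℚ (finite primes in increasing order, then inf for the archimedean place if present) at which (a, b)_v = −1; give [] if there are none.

[3, 7, 13, 19]

Mod squares: a ≡ 357, b ≡ 88179. Check v ∈ {∞, 2, 3, 5, 7, 11, 13, 17, 19}.
v=11: a=11^-2·(≡1), b=11^0·(≡4) mod 11; (1|11)=+1, (4|11)=+1; (−1)^{-2·0·5}·(+1)^0·(+1)^-2 = +1.
v=17: a=17^1·(≡4), b=17^3·(≡13) mod 17; (4|17)=+1, (13|17)=+1; (−1)^{1·3·8}·(+1)^3·(+1)^1 = +1.
v=19: a=19^0·(≡2), b=19^1·(≡16) mod 19; (2|19)=-1, (16|19)=+1; (−1)^{0·1·9}·(-1)^1·(+1)^0 = -1.
v=∞: 357 > 0 and 88179 > 0  ⇒  (a,b)_∞ = +1.
v=13: a=13^0·(≡6), b=13^1·(≡4) mod 13; (6|13)=-1, (4|13)=+1; (−1)^{0·1·6}·(-1)^1·(+1)^0 = -1.
v=3: a=3^-1·(≡2), b=3^5·(≡2) mod 3; (2|3)=-1, (2|3)=-1; (−1)^{-1·5·1}·(-1)^5·(-1)^-1 = -1.
v=2: v_2(a)=6, v_2(b)=2; units ≡ 5, 3 (mod 8); ε·ε+αω+βω = 0·1+6·1+2·1 ≡ 0  ⇒  (a,b)_2 = +1.
v=5: a=5^-2·(≡3), b=5^-2·(≡4) mod 5; (3|5)=-1, (4|5)=+1; (−1)^{-2·-2·2}·(-1)^-2·(+1)^-2 = +1.
v=7: a=7^3·(≡1), b=7^1·(≡4) mod 7; (1|7)=+1, (4|7)=+1; (−1)^{3·1·3}·(+1)^1·(+1)^3 = -1.
Ram(357, 88179) = {3, 7, 13, 19}; no ℚ_3-point on the conic.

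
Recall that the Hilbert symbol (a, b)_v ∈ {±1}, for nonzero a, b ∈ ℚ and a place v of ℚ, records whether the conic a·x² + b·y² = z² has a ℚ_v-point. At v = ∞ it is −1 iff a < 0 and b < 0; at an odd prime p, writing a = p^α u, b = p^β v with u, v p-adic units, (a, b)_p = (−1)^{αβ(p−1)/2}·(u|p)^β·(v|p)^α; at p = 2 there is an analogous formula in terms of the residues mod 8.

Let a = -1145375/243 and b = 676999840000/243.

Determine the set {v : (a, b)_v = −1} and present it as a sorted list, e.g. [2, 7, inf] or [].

[2, 3, 5, 17]

(a, b) ≡ (-2805, 3) mod (ℚ^×)²; places V = {2, 3, 5, 7, 11, 17, ∞}.
(a,b)_5: α=3, u≡4; β=4, v≡3 (mod 5); (4|5)=+1, (3|5)=-1; sign (−1)^0·+1^4·-1^3 = -1.
(a,b)_11: α=1, u≡1; β=4, v≡4 (mod 11); (1|11)=+1, (4|11)=+1; sign (−1)^0·+1^4·+1^1 = +1.
(a,b)_2: α=0, β=8; u≡3, v≡3 (mod 8); ε(u)ε(v)=1·1, αω(v)=0·1, βω(u)=8·1; sum ≡ 1  ⇒  -1.
(a,b)_7: α=2, u≡1; β=0, v≡3 (mod 7); (1|7)=+1, (3|7)=-1; sign (−1)^0·+1^0·-1^2 = +1.
(a,b)_3: α=-5, u≡1; β=-5, v≡1 (mod 3); (1|3)=+1, (1|3)=+1; sign (−1)^1·+1^-5·+1^-5 = -1.
(a,b)_∞: sgn(-2805)=−, sgn(3)=+, so +1.
(a,b)_17: α=1, u≡6; β=2, v≡7 (mod 17); (6|17)=-1, (7|17)=-1; sign (−1)^0·-1^2·-1^1 = -1.
Ram(-2805, 3) = {2, 3, 5, 17}; no ℚ_2-point on the conic.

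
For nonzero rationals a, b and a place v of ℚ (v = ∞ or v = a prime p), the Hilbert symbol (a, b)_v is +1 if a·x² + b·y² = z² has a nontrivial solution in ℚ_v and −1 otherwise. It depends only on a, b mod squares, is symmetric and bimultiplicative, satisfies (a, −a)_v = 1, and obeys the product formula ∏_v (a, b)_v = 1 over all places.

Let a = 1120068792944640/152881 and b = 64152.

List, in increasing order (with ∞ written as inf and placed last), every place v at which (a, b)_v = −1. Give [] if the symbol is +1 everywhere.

[2, 5]

Mod squares: a ≡ 210, b ≡ 22. Check v ∈ {∞, 2, 3, 5, 7, 11, 17, 23}.
v=11: a=11^2·(≡1), b=11^1·(≡2) mod 11; (1|11)=+1, (2|11)=-1; (−1)^{2·1·5}·(+1)^1·(-1)^2 = +1.
v=2: v_2(a)=11, v_2(b)=3; units ≡ 1, 3 (mod 8); ε·ε+αω+βω = 0·1+11·1+3·0 ≡ 1  ⇒  (a,b)_2 = -1.
v=17: a=17^-2·(≡7), b=17^0·(≡11) mod 17; (7|17)=-1, (11|17)=-1; (−1)^{-2·0·8}·(-1)^0·(-1)^-2 = +1.
v=23: a=23^-2·(≡9), b=23^0·(≡5) mod 23; (9|23)=+1, (5|23)=-1; (−1)^{-2·0·11}·(+1)^0·(-1)^-2 = +1.
v=3: a=3^17·(≡1), b=3^6·(≡1) mod 3; (1|3)=+1, (1|3)=+1; (−1)^{17·6·1}·(+1)^6·(+1)^17 = +1.
v=∞: 210 > 0 and 22 > 0  ⇒  (a,b)_∞ = +1.
v=5: a=5^1·(≡3), b=5^0·(≡2) mod 5; (3|5)=-1, (2|5)=-1; (−1)^{1·0·2}·(-1)^0·(-1)^1 = -1.
v=7: a=7^1·(≡4), b=7^0·(≡4) mod 7; (4|7)=+1, (4|7)=+1; (−1)^{1·0·3}·(+1)^0·(+1)^1 = +1.
|Ram(210, 22)| = 2, even; anisotropic at {2, 5}.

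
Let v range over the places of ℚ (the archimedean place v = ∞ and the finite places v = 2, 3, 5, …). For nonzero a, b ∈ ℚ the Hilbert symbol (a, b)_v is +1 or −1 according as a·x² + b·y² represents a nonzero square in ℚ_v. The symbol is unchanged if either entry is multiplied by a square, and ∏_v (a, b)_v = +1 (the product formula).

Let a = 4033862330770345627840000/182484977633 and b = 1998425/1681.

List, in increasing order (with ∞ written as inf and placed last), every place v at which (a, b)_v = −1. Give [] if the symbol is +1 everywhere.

(a, b) ≡ (396887678, 473) mod (ℚ^×)²; places V = {2, 5, 7, 11, 13, 17, 19, 23, 29, 37, 41, 43, ∞}.
(a,b)_43: α=3, u≡33; β=1, v≡41 (mod 43); (33|43)=-1, (41|43)=+1; sign (−1)^1·-1^1·+1^3 = +1.
(a,b)_11: α=3, u≡5; β=1, v≡6 (mod 11); (5|11)=+1, (6|11)=-1; sign (−1)^1·+1^1·-1^3 = +1.
(a,b)_13: α=6, u≡7; β=2, v≡2 (mod 13); (7|13)=-1, (2|13)=-1; sign (−1)^0·-1^2·-1^6 = +1.
(a,b)_37: α=1, u≡23; β=0, v≡15 (mod 37); (23|37)=-1, (15|37)=-1; sign (−1)^0·-1^0·-1^1 = -1.
(a,b)_5: α=4, u≡3; β=2, v≡2 (mod 5); (3|5)=-1, (2|5)=-1; sign (−1)^0·-1^2·-1^4 = +1.
(a,b)_19: α=-4, u≡13; β=0, v≡9 (mod 19); (13|19)=-1, (9|19)=+1; sign (−1)^0·-1^0·+1^-4 = +1.
(a,b)_7: α=-2, u≡6; β=0, v≡2 (mod 7); (6|7)=-1, (2|7)=+1; sign (−1)^0·-1^0·+1^-2 = +1.
(a,b)_∞: sgn(396887678)=+, sgn(473)=+, so +1.
(a,b)_17: α=-1, u≡2; β=0, v≡5 (mod 17); (2|17)=+1, (5|17)=-1; sign (−1)^0·+1^0·-1^-1 = -1.
(a,b)_29: α=1, u≡10; β=0, v≡23 (mod 29); (10|29)=-1, (23|29)=+1; sign (−1)^0·-1^0·+1^1 = +1.
(a,b)_23: α=1, u≡13; β=0, v≡12 (mod 23); (13|23)=+1, (12|23)=+1; sign (−1)^0·+1^0·+1^1 = +1.
(a,b)_2: α=9, β=0; u≡7, v≡1 (mod 8); ε(u)ε(v)=1·0, αω(v)=9·0, βω(u)=0·0; sum ≡ 0  ⇒  +1.
(a,b)_41: α=-2, u≡11; β=-2, v≡3 (mod 41); (11|41)=-1, (3|41)=-1; sign (−1)^0·-1^-2·-1^-2 = +1.
Ram(396887678, 473) = {17, 37}; no ℚ_17-point on the conic.

[17, 37]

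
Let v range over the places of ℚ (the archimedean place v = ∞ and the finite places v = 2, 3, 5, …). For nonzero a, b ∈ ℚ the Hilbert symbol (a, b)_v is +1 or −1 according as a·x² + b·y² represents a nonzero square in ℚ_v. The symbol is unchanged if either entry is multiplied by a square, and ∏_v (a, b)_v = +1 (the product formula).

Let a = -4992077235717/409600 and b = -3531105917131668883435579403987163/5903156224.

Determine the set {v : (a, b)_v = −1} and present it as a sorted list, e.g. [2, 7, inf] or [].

[3, 17, 31, inf]

Mod squares: a ≡ -7293, b ≡ -403. Check v ∈ {∞, 2, 3, 5, 7, 11, 13, 17, 19, 31}.
v=3: a=3^9·(≡2), b=3^20·(≡2) mod 3; (2|3)=-1, (2|3)=-1; (−1)^{9·20·1}·(-1)^20·(-1)^9 = -1.
v=2: v_2(a)=-14, v_2(b)=-10; units ≡ 3, 5 (mod 8); ε·ε+αω+βω = 1·0+-14·1+-10·1 ≡ 0  ⇒  (a,b)_2 = +1.
v=19: a=19^2·(≡2), b=19^8·(≡2) mod 19; (2|19)=-1, (2|19)=-1; (−1)^{2·8·9}·(-1)^8·(-1)^2 = +1.
v=17: a=17^3·(≡8), b=17^4·(≡6) mod 17; (8|17)=+1, (6|17)=-1; (−1)^{3·4·8}·(+1)^4·(-1)^3 = -1.
v=11: a=11^1·(≡6), b=11^6·(≡9) mod 11; (6|11)=-1, (9|11)=+1; (−1)^{1·6·5}·(-1)^6·(+1)^1 = +1.
v=5: a=5^-2·(≡2), b=5^0·(≡3) mod 5; (2|5)=-1, (3|5)=-1; (−1)^{-2·0·2}·(-1)^0·(-1)^-2 = +1.
v=13: a=13^1·(≡5), b=13^1·(≡8) mod 13; (5|13)=-1, (8|13)=-1; (−1)^{1·1·6}·(-1)^1·(-1)^1 = +1.
v=7: a=7^0·(≡1), b=7^-8·(≡6) mod 7; (1|7)=+1, (6|7)=-1; (−1)^{0·-8·3}·(+1)^-8·(-1)^0 = +1.
v=31: a=31^0·(≡13), b=31^1·(≡5) mod 31; (13|31)=-1, (5|31)=+1; (−1)^{0·1·15}·(-1)^1·(+1)^0 = -1.
v=∞: -7293 < 0 and -403 < 0  ⇒  (a,b)_∞ = -1.
Ram(-7293, -403) = {3, 17, 31, ∞}; no ℚ_3-point on the conic.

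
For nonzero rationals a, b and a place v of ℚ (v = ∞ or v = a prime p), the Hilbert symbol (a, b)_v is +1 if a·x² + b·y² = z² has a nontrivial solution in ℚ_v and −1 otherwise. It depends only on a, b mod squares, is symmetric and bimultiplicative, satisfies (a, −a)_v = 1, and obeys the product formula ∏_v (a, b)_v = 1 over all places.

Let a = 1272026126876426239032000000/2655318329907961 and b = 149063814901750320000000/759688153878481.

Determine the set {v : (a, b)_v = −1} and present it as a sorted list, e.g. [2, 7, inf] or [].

[3, 5, 11, 13]

(a, b) ≡ (4862, 195) mod (ℚ^×)²; places V = {2, 3, 5, 11, 13, 17, 23, 29, 31, 37, 43, ∞}.
(a,b)_5: α=6, u≡3; β=7, v≡1 (mod 5); (3|5)=-1, (1|5)=+1; sign (−1)^0·-1^7·+1^6 = -1.
(a,b)_23: α=0, u≡16; β=-2, v≡5 (mod 23); (16|23)=+1, (5|23)=-1; sign (−1)^0·+1^-2·-1^0 = +1.
(a,b)_13: α=1, u≡9; β=1, v≡11 (mod 13); (9|13)=+1, (11|13)=-1; sign (−1)^0·+1^1·-1^1 = -1.
(a,b)_17: α=3, u≡7; β=2, v≡4 (mod 17); (7|17)=-1, (4|17)=+1; sign (−1)^0·-1^2·+1^3 = +1.
(a,b)_2: α=9, β=10; u≡7, v≡3 (mod 8); ε(u)ε(v)=1·1, αω(v)=9·1, βω(u)=10·0; sum ≡ 0  ⇒  +1.
(a,b)_37: α=6, u≡5; β=4, v≡10 (mod 37); (5|37)=-1, (10|37)=+1; sign (−1)^0·-1^4·+1^6 = +1.
(a,b)_43: α=-4, u≡8; β=-2, v≡14 (mod 43); (8|43)=-1, (14|43)=+1; sign (−1)^0·-1^-2·+1^-4 = +1.
(a,b)_29: α=-2, u≡19; β=-2, v≡15 (mod 29); (19|29)=-1, (15|29)=-1; sign (−1)^0·-1^-2·-1^-2 = +1.
(a,b)_31: α=-4, u≡12; β=-4, v≡7 (mod 31); (12|31)=-1, (7|31)=+1; sign (−1)^0·-1^-4·+1^-4 = +1.
(a,b)_11: α=3, u≡8; β=2, v≡8 (mod 11); (8|11)=-1, (8|11)=-1; sign (−1)^0·-1^2·-1^3 = -1.
(a,b)_3: α=6, u≡2; β=7, v≡2 (mod 3); (2|3)=-1, (2|3)=-1; sign (−1)^0·-1^7·-1^6 = -1.
(a,b)_∞: sgn(4862)=+, sgn(195)=+, so +1.
|Ram(4862, 195)| = 4, even; anisotropic at {3, 5, 11, 13}.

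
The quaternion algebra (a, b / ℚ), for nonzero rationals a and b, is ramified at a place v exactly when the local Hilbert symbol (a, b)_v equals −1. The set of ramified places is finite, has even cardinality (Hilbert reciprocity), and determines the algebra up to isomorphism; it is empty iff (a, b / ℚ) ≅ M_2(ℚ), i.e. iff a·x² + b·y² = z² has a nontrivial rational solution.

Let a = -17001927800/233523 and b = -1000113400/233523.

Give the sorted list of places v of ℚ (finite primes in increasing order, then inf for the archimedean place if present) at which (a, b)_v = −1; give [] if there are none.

(a, b) ≡ (-14586, -858) mod (ℚ^×)²; places V = {2, 3, 5, 11, 13, 17, 31, ∞}.
(a,b)_13: α=1, u≡3; β=1, v≡4 (mod 13); (3|13)=+1, (4|13)=+1; sign (−1)^0·+1^1·+1^1 = +1.
(a,b)_∞: sgn(-14586)=−, sgn(-858)=−, so -1.
(a,b)_2: α=3, β=3; u≡3, v≡3 (mod 8); ε(u)ε(v)=1·1, αω(v)=3·1, βω(u)=3·1; sum ≡ 1  ⇒  -1.
(a,b)_17: α=3, u≡2; β=2, v≡2 (mod 17); (2|17)=+1, (2|17)=+1; sign (−1)^0·+1^2·+1^3 = +1.
(a,b)_31: α=-2, u≡24; β=-2, v≡16 (mod 31); (24|31)=-1, (16|31)=+1; sign (−1)^0·-1^-2·+1^-2 = +1.
(a,b)_3: α=-5, u≡1; β=-5, v≡2 (mod 3); (1|3)=+1, (2|3)=-1; sign (−1)^1·+1^-5·-1^-5 = +1.
(a,b)_11: α=3, u≡4; β=3, v≡8 (mod 11); (4|11)=+1, (8|11)=-1; sign (−1)^1·+1^3·-1^3 = +1.
(a,b)_5: α=2, u≡1; β=2, v≡3 (mod 5); (1|5)=+1, (3|5)=-1; sign (−1)^0·+1^2·-1^2 = +1.
(-14586, -858 / ℚ) ramifies at {2, ∞}: a division algebra.

[2, inf]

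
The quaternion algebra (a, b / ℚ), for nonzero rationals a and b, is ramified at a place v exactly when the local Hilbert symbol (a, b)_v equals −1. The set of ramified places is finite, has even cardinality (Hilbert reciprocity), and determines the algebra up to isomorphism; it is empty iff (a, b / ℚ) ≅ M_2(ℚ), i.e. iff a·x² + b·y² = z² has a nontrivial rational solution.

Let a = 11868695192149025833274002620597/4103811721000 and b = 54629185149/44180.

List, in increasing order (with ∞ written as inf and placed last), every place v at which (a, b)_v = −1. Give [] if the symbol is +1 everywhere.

[7, 19, 23, 31]

(a, b) ≡ (770, 474145) mod (ℚ^×)²; places V = {2, 3, 5, 7, 11, 19, 23, 29, 31, 47, ∞}.
(a,b)_47: α=-4, u≡25; β=-2, v≡3 (mod 47); (25|47)=+1, (3|47)=+1; sign (−1)^0·+1^-2·+1^-4 = +1.
(a,b)_11: α=3, u≡4; β=2, v≡1 (mod 11); (4|11)=+1, (1|11)=+1; sign (−1)^0·+1^2·+1^3 = +1.
(a,b)_∞: sgn(770)=+, sgn(474145)=+, so +1.
(a,b)_2: α=-3, β=-2; u≡1, v≡1 (mod 8); ε(u)ε(v)=0·0, αω(v)=-3·0, βω(u)=-2·0; sum ≡ 0  ⇒  +1.
(a,b)_19: α=4, u≡2; β=1, v≡14 (mod 19); (2|19)=-1, (14|19)=-1; sign (−1)^0·-1^1·-1^4 = -1.
(a,b)_23: α=4, u≡21; β=3, v≡7 (mod 23); (21|23)=-1, (7|23)=-1; sign (−1)^0·-1^3·-1^4 = -1.
(a,b)_29: α=-2, u≡6; β=0, v≡7 (mod 29); (6|29)=+1, (7|29)=+1; sign (−1)^0·+1^0·+1^-2 = +1.
(a,b)_5: α=-3, u≡4; β=-1, v≡4 (mod 5); (4|5)=+1, (4|5)=+1; sign (−1)^0·+1^-1·+1^-3 = +1.
(a,b)_31: α=4, u≡29; β=1, v≡15 (mod 31); (29|31)=-1, (15|31)=-1; sign (−1)^0·-1^1·-1^4 = -1.
(a,b)_3: α=8, u≡2; β=2, v≡1 (mod 3); (2|3)=-1, (1|3)=+1; sign (−1)^0·-1^2·+1^8 = +1.
(a,b)_7: α=9, u≡5; β=1, v≡6 (mod 7); (5|7)=-1, (6|7)=-1; sign (−1)^1·-1^1·-1^9 = -1.
Ram(770, 474145) = {7, 19, 23, 31}; no ℚ_7-point on the conic.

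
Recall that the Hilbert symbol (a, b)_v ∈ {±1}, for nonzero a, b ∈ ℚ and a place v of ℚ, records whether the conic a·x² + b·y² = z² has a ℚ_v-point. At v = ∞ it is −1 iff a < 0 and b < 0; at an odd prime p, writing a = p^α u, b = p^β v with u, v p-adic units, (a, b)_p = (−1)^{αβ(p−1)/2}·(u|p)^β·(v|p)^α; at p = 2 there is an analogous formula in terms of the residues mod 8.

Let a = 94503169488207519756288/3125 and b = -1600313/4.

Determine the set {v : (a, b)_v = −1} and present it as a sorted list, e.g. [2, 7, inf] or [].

(a, b) ≡ (15970735, -4433) mod (ℚ^×)²; places V = {2, 3, 5, 11, 13, 17, 19, 29, 31, ∞}.
(a,b)_31: α=3, u≡12; β=1, v≡29 (mod 31); (12|31)=-1, (29|31)=-1; sign (−1)^1·-1^1·-1^3 = -1.
(a,b)_5: α=-5, u≡3; β=0, v≡3 (mod 5); (3|5)=-1, (3|5)=-1; sign (−1)^0·-1^0·-1^-5 = -1.
(a,b)_3: α=6, u≡1; β=0, v≡1 (mod 3); (1|3)=+1, (1|3)=+1; sign (−1)^0·+1^0·+1^6 = +1.
(a,b)_2: α=12, β=-2; u≡7, v≡7 (mod 8); ε(u)ε(v)=1·1, αω(v)=12·0, βω(u)=-2·0; sum ≡ 1  ⇒  -1.
(a,b)_17: α=1, u≡2; β=0, v≡4 (mod 17); (2|17)=+1, (4|17)=+1; sign (−1)^0·+1^0·+1^1 = +1.
(a,b)_29: α=1, u≡20; β=0, v≡13 (mod 29); (20|29)=+1, (13|29)=+1; sign (−1)^0·+1^0·+1^1 = +1.
(a,b)_19: α=3, u≡7; β=2, v≡8 (mod 19); (7|19)=+1, (8|19)=-1; sign (−1)^0·+1^2·-1^3 = -1.
(a,b)_∞: sgn(15970735)=+, sgn(-4433)=−, so +1.
(a,b)_11: α=1, u≡7; β=1, v≡9 (mod 11); (7|11)=-1, (9|11)=+1; sign (−1)^1·-1^1·+1^1 = +1.
(a,b)_13: α=4, u≡10; β=1, v≡12 (mod 13); (10|13)=+1, (12|13)=+1; sign (−1)^0·+1^1·+1^4 = +1.
(15970735, -4433 / ℚ) ramifies at {2, 5, 19, 31}: a division algebra.

[2, 5, 19, 31]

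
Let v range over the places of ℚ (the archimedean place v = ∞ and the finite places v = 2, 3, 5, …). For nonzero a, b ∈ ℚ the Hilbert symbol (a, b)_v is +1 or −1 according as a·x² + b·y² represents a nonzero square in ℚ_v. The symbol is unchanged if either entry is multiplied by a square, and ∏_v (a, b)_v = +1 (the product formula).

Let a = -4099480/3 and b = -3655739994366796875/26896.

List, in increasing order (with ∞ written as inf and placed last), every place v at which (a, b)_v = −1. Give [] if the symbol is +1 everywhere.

[2, 7, 11, inf]

(a, b) ≡ (-210, -11) mod (ℚ^×)²; places V = {2, 3, 5, 7, 11, 41, ∞}.
(a,b)_5: α=1, u≡3; β=8, v≡1 (mod 5); (3|5)=-1, (1|5)=+1; sign (−1)^0·-1^8·+1^1 = +1.
(a,b)_∞: sgn(-210)=−, sgn(-11)=−, so -1.
(a,b)_7: α=1, u≡5; β=2, v≡6 (mod 7); (5|7)=-1, (6|7)=-1; sign (−1)^0·-1^2·-1^1 = -1.
(a,b)_11: α=4, u≡2; β=9, v≡8 (mod 11); (2|11)=-1, (8|11)=-1; sign (−1)^0·-1^9·-1^4 = -1.
(a,b)_2: α=3, β=-4; u≡7, v≡5 (mod 8); ε(u)ε(v)=1·0, αω(v)=3·1, βω(u)=-4·0; sum ≡ 1  ⇒  -1.
(a,b)_41: α=0, u≡23; β=-2, v≡26 (mod 41); (23|41)=+1, (26|41)=-1; sign (−1)^0·+1^-2·-1^0 = +1.
(a,b)_3: α=-1, u≡2; β=4, v≡1 (mod 3); (2|3)=-1, (1|3)=+1; sign (−1)^0·-1^4·+1^-1 = +1.
|Ram(-210, -11)| = 4, even; anisotropic at {2, 7, 11, ∞}.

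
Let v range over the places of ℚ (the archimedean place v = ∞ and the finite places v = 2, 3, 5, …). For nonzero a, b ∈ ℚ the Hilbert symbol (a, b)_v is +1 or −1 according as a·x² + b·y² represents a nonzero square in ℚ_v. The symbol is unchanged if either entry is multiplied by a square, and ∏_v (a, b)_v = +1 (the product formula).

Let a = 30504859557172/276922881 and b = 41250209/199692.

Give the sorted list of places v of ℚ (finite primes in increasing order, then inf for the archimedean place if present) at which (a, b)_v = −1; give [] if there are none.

[7, 11]

Mod squares: a ≡ 13, b ≡ 3003. Check v ∈ {∞, 2, 3, 7, 11, 13, 29, 43}.
v=43: a=43^-4·(≡1), b=43^-2·(≡16) mod 43; (1|43)=+1, (16|43)=+1; (−1)^{-4·-2·21}·(+1)^-2·(+1)^-4 = +1.
v=29: a=29^2·(≡9), b=29^2·(≡24) mod 29; (9|29)=+1, (24|29)=+1; (−1)^{2·2·14}·(+1)^2·(+1)^2 = +1.
v=13: a=13^1·(≡3), b=13^1·(≡12) mod 13; (3|13)=+1, (12|13)=+1; (−1)^{1·1·6}·(+1)^1·(+1)^1 = +1.
v=7: a=7^8·(≡5), b=7^3·(≡1) mod 7; (5|7)=-1, (1|7)=+1; (−1)^{8·3·3}·(-1)^3·(+1)^8 = -1.
v=∞: 13 > 0 and 3003 > 0  ⇒  (a,b)_∞ = +1.
v=2: v_2(a)=2, v_2(b)=-2; units ≡ 5, 3 (mod 8); ε·ε+αω+βω = 0·1+2·1+-2·1 ≡ 0  ⇒  (a,b)_2 = +1.
v=3: a=3^-4·(≡1), b=3^-3·(≡2) mod 3; (1|3)=+1, (2|3)=-1; (−1)^{-4·-3·1}·(+1)^-3·(-1)^-4 = +1.
v=11: a=11^2·(≡2), b=11^1·(≡1) mod 11; (2|11)=-1, (1|11)=+1; (−1)^{2·1·5}·(-1)^1·(+1)^2 = -1.
Ram(13, 3003) = {7, 11}; no ℚ_7-point on the conic.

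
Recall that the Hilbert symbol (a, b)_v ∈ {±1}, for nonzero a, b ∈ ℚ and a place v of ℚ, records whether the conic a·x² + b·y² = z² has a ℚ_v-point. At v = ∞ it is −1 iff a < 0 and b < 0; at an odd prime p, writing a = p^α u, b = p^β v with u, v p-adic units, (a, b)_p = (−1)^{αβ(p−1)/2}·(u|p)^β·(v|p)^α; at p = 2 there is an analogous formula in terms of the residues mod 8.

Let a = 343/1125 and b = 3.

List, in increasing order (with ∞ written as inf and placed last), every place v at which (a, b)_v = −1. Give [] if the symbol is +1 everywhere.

[2, 3, 5, 7]

Mod squares: a ≡ 35, b ≡ 3. Check v ∈ {∞, 2, 3, 5, 7}.
v=7: a=7^3·(≡3), b=7^0·(≡3) mod 7; (3|7)=-1, (3|7)=-1; (−1)^{3·0·3}·(-1)^0·(-1)^3 = -1.
v=3: a=3^-2·(≡2), b=3^1·(≡1) mod 3; (2|3)=-1, (1|3)=+1; (−1)^{-2·1·1}·(-1)^1·(+1)^-2 = -1.
v=5: a=5^-3·(≡2), b=5^0·(≡3) mod 5; (2|5)=-1, (3|5)=-1; (−1)^{-3·0·2}·(-1)^0·(-1)^-3 = -1.
v=2: v_2(a)=0, v_2(b)=0; units ≡ 3, 3 (mod 8); ε·ε+αω+βω = 1·1+0·1+0·1 ≡ 1  ⇒  (a,b)_2 = -1.
v=∞: 35 > 0 and 3 > 0  ⇒  (a,b)_∞ = +1.
Ram(35, 3) = {2, 3, 5, 7}; no ℚ_2-point on the conic.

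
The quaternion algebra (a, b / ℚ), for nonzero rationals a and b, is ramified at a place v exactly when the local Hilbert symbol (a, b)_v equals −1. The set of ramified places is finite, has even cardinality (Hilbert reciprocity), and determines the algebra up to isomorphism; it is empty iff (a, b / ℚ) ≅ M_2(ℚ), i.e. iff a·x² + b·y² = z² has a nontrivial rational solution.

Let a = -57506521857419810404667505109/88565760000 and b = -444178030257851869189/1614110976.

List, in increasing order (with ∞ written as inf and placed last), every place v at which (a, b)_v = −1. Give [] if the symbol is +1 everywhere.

(a, b) ≡ (-82861, -1189) mod (ℚ^×)²; places V = {2, 3, 5, 7, 29, 31, 41, 43, 47, ∞}.
(a,b)_∞: sgn(-82861)=−, sgn(-1189)=−, so -1.
(a,b)_43: α=1, u≡18; β=0, v≡24 (mod 43); (18|43)=-1, (24|43)=+1; sign (−1)^0·-1^0·+1^1 = +1.
(a,b)_3: α=-2, u≡2; β=-8, v≡2 (mod 3); (2|3)=-1, (2|3)=-1; sign (−1)^0·-1^-8·-1^-2 = +1.
(a,b)_41: α=1, u≡15; β=1, v≡38 (mod 41); (15|41)=-1, (38|41)=-1; sign (−1)^0·-1^1·-1^1 = +1.
(a,b)_2: α=-14, β=-8; u≡3, v≡3 (mod 8); ε(u)ε(v)=1·1, αω(v)=-14·1, βω(u)=-8·1; sum ≡ 1  ⇒  -1.
(a,b)_5: α=-4, u≡1; β=0, v≡1 (mod 5); (1|5)=+1, (1|5)=+1; sign (−1)^0·+1^0·+1^-4 = +1.
(a,b)_31: α=-2, u≡19; β=-2, v≡18 (mod 31); (19|31)=+1, (18|31)=+1; sign (−1)^0·+1^-2·+1^-2 = +1.
(a,b)_29: α=6, u≡27; β=5, v≡3 (mod 29); (27|29)=-1, (3|29)=-1; sign (−1)^0·-1^5·-1^6 = -1.
(a,b)_47: α=9, u≡46; β=6, v≡43 (mod 47); (46|47)=-1, (43|47)=-1; sign (−1)^0·-1^6·-1^9 = -1.
(a,b)_7: α=2, u≡5; β=2, v≡4 (mod 7); (5|7)=-1, (4|7)=+1; sign (−1)^0·-1^2·+1^2 = +1.
Ram(-82861, -1189) = {2, 29, 47, ∞}; no ℚ_2-point on the conic.

[2, 29, 47, inf]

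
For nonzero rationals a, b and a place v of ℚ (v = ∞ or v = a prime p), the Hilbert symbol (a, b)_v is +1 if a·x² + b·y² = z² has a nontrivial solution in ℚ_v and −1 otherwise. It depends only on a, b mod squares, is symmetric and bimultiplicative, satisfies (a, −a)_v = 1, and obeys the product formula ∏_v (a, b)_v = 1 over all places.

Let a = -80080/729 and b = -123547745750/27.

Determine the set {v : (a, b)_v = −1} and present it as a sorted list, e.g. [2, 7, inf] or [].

[3, 5, 11, inf]

(a, b) ≡ (-5005, -4290) mod (ℚ^×)²; places V = {2, 3, 5, 7, 11, 13, ∞}.
(a,b)_13: α=1, u≡2; β=5, v≡11 (mod 13); (2|13)=-1, (11|13)=-1; sign (−1)^0·-1^5·-1^1 = +1.
(a,b)_11: α=1, u≡8; β=3, v≡6 (mod 11); (8|11)=-1, (6|11)=-1; sign (−1)^1·-1^3·-1^1 = -1.
(a,b)_3: α=-6, u≡2; β=-3, v≡1 (mod 3); (2|3)=-1, (1|3)=+1; sign (−1)^0·-1^-3·+1^-6 = -1.
(a,b)_∞: sgn(-5005)=−, sgn(-4290)=−, so -1.
(a,b)_2: α=4, β=1; u≡3, v≡7 (mod 8); ε(u)ε(v)=1·1, αω(v)=4·0, βω(u)=1·1; sum ≡ 0  ⇒  +1.
(a,b)_7: α=1, u≡5; β=0, v≡2 (mod 7); (5|7)=-1, (2|7)=+1; sign (−1)^0·-1^0·+1^1 = +1.
(a,b)_5: α=1, u≡1; β=3, v≡2 (mod 5); (1|5)=+1, (2|5)=-1; sign (−1)^0·+1^3·-1^1 = -1.
|Ram(-5005, -4290)| = 4, even; anisotropic at {3, 5, 11, ∞}.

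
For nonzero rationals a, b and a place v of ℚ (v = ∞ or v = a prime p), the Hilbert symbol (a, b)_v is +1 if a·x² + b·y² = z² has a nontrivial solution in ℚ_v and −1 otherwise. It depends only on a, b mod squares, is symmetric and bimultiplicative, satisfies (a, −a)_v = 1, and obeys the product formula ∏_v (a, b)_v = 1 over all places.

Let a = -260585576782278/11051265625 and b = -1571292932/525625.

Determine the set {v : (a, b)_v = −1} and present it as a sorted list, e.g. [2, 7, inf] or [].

Mod squares: a ≡ -21318, b ≡ -17. Check v ∈ {∞, 2, 3, 5, 11, 17, 19, 23, 29}.
v=2: v_2(a)=1, v_2(b)=2; units ≡ 5, 7 (mod 8); ε·ε+αω+βω = 0·1+1·0+2·1 ≡ 0  ⇒  (a,b)_2 = +1.
v=11: a=11^3·(≡1), b=11^2·(≡4) mod 11; (1|11)=+1, (4|11)=+1; (−1)^{3·2·5}·(+1)^2·(+1)^3 = +1.
v=23: a=23^4·(≡16), b=23^2·(≡16) mod 23; (16|23)=+1, (16|23)=+1; (−1)^{4·2·11}·(+1)^2·(+1)^4 = +1.
v=17: a=17^1·(≡1), b=17^1·(≡2) mod 17; (1|17)=+1, (2|17)=+1; (−1)^{1·1·8}·(+1)^1·(+1)^1 = +1.
v=5: a=5^-6·(≡2), b=5^-4·(≡3) mod 5; (2|5)=-1, (3|5)=-1; (−1)^{-6·-4·2}·(-1)^-4·(-1)^-6 = +1.
v=3: a=3^1·(≡1), b=3^0·(≡1) mod 3; (1|3)=+1, (1|3)=+1; (−1)^{1·0·1}·(+1)^0·(+1)^1 = +1.
v=∞: -21318 < 0 and -17 < 0  ⇒  (a,b)_∞ = -1.
v=19: a=19^3·(≡8), b=19^2·(≡13) mod 19; (8|19)=-1, (13|19)=-1; (−1)^{3·2·9}·(-1)^2·(-1)^3 = -1.
v=29: a=29^-4·(≡12), b=29^-2·(≡2) mod 29; (12|29)=-1, (2|29)=-1; (−1)^{-4·-2·14}·(-1)^-2·(-1)^-4 = +1.
Ram(-21318, -17) = {19, ∞}; no ℚ_19-point on the conic.

[19, inf]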